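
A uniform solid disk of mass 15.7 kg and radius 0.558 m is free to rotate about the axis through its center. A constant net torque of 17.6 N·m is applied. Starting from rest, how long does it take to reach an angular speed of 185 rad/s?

t ≈ 25.7 s

I = ½MR² = (1/2)(15.7)(0.558)² = 2.444 kg·m².
α = τ/I = 17.6/2.444 = 7.201 rad/s².
ω = αt ⇒ t = ω/α = 185/7.201 = 25.69 s.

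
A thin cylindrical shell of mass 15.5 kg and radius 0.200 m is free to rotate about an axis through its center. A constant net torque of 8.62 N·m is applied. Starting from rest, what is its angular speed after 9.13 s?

I = MR² = (15.5)(0.200)² = 0.6200 kg·m².
α = τ/I = 8.62/0.6200 = 13.90 rad/s².
ω = ω₀ + αt = 0 + (13.90)(9.13) = 126.9 rad/s.

ω ≈ 127 rad/s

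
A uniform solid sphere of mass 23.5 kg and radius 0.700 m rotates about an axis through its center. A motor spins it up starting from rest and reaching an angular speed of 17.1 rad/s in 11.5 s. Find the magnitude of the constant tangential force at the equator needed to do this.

F ≈ 9.78 N

I = (2/5)MR² = (2/5)(23.5)(0.700)² = 4.606 kg·m².
α = Δω/Δt = (17.1 − 0)/11.5 = 1.487 rad/s².
The required torque is τ = Iα = (4.606)(1.487) = 6.849 N·m.
A tangential force at the equator gives τ = FR, so F = τ/R = 6.849/0.700 = 9.784 N.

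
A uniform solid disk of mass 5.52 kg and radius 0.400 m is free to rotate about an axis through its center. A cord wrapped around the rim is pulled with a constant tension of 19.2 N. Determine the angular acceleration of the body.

α ≈ 17.4 rad/s²

I = ½MR² = (1/2)(5.52)(0.400)² = 0.4416 kg·m².
τ = F R = (19.2)(0.400) = 7.680 N·m.
From τ = Iα: α = 7.680/0.4416 = 17.39 rad/s².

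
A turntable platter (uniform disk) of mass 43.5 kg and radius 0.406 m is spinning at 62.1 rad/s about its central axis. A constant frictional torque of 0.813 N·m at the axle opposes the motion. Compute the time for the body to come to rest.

t ≈ 274 s

I = ½MR² = (1/2)(43.5)(0.406)² = 3.585 kg·m².
The net torque has magnitude 0.813 N·m, opposing ω.
|α| = τ/I = 0.8130/3.585 = 0.2268 rad/s² (deceleration).
0 = ω₀ − |α|t ⇒ t = ω₀/|α| = 62.1/0.2268 = 273.8 s.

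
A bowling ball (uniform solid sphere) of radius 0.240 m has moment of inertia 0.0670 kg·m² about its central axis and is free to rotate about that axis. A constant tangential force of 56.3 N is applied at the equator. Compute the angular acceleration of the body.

α ≈ 202 rad/s²

τ = F R = (56.3)(0.240) = 13.51 N·m.
Newton's second law for rotation, τ = Iα, gives α = τ/I = 13.51/0.06700 = 201.7 rad/s².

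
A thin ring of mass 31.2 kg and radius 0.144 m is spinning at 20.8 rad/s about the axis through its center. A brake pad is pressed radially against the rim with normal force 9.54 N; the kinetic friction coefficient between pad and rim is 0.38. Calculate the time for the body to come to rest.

I = MR² = (31.2)(0.144)² = 0.6470 kg·m².
Friction force f = μN = (0.38)(9.54) = 3.625 N at the rim; torque magnitude τ = fR = 0.5220 N·m, opposing ω.
|α| = τ/I = 0.5220/0.6470 = 0.8069 rad/s² (deceleration).
0 = ω₀ − |α|t ⇒ t = ω₀/|α| = 20.8/0.8069 = 25.78 s.

t ≈ 25.8 s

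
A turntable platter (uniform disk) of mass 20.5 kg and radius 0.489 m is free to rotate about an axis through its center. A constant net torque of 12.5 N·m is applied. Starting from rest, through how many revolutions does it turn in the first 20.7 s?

≈ 174 revolutions

I = ½MR² = (1/2)(20.5)(0.489)² = 2.451 kg·m².
α = τ/I = 12.5/2.451 = 5.100 rad/s².
θ = ½αt² = ½(5.100)(20.7)² = 1093 rad.
Revolutions = θ/(2π) = 173.9.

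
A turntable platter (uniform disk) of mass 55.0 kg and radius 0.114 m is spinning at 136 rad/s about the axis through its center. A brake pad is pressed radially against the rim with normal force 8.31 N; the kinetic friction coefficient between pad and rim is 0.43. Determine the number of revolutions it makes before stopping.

≈ 1290 revolutions

I = ½MR² = (1/2)(55.0)(0.114)² = 0.3574 kg·m².
Friction force f = μN = (0.43)(8.31) = 3.573 N at the rim; torque magnitude τ = fR = 0.4074 N·m, opposing ω.
|α| = τ/I = 0.4074/0.3574 = 1.140 rad/s² (deceleration).
ω² = ω₀² − 2|α|θ with ω = 0 ⇒ θ = ω₀²/(2|α|) = 8114 rad = 1291 rev.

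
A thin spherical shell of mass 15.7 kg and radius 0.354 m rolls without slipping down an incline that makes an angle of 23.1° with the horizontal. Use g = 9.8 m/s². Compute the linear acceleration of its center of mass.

a ≈ 2.31 m/s²

Translation along the incline: Mg sinθ − f = Ma.
Rotation about the center: fR = Iα with I = (2/3)MR². No-slip gives a = αR, so f = (I/R²)a = (2/3)M a.
Substituting: Mg sinθ = (1 + 0.6667)Ma, so a = g sinθ/(1 + 0.6667) = (9.8) sin 23.1° / 1.667 = 2.307 m/s².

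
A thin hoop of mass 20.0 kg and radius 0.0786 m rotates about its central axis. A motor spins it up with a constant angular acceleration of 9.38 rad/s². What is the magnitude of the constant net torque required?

τ ≈ 1.16 N·m

I = MR² = (20.0)(0.0786)² = 0.1236 kg·m².
τ = Iα = (0.1236)(9.380) = 1.159 N·m.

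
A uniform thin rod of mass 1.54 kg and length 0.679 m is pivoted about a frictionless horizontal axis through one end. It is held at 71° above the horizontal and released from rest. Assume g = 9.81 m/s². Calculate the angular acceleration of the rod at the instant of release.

About the pivot, I = (1/3)ML² = (1/3)(1.54)(0.679)² = 0.2367 kg·m².
The weight acts at the center, a distance L/2 = 0.3395 m from the pivot; τ = Mg(L/2) cos 71° = 1.670 N·m.
α = τ/I = 1.670/0.2367 = 7.056 rad/s².
(Equivalently α = (3g/(2L)) cos 71° = 7.056 rad/s².)

α ≈ 7.06 rad/s²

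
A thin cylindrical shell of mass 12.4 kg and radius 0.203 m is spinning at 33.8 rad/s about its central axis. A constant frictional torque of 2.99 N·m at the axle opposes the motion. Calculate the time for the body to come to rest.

t ≈ 5.78 s

I = MR² = (12.4)(0.203)² = 0.5110 kg·m².
The net torque has magnitude 2.99 N·m, opposing ω.
|α| = τ/I = 2.990/0.5110 = 5.851 rad/s² (deceleration).
0 = ω₀ − |α|t ⇒ t = ω₀/|α| = 33.8/5.851 = 5.776 s.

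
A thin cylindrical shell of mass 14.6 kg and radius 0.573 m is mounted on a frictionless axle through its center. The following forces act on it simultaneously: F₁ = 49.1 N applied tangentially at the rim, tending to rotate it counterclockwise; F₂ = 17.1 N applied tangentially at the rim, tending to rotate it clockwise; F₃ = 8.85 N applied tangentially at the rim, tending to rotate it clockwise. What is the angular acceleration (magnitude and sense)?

I = MR² = (14.6)(0.573)² = 4.794 kg·m².
Taking counterclockwise as positive: τ₁ = +(49.1)(0.573) = +28.13 N·m; τ₂ = −(17.1)(0.573) = −9.798 N·m; τ₃ = −(8.85)(0.573) = −5.071 N·m.
Net torque τ = 13.26 N·m.
α = τ/I = 13.26/4.794 = 2.767 rad/s².

α ≈ 2.77 rad/s², counterclockwise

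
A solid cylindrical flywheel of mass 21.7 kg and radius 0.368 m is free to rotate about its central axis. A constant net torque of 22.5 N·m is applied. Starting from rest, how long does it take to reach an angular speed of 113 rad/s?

t ≈ 7.38 s

I = ½MR² = (1/2)(21.7)(0.368)² = 1.469 kg·m².
α = τ/I = 22.5/1.469 = 15.31 rad/s².
ω = αt ⇒ t = ω/α = 113/15.31 = 7.379 s.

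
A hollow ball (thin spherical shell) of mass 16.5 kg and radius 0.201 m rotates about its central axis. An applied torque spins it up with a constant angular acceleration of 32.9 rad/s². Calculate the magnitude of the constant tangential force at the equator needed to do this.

I = (2/3)MR² = (2/3)(16.5)(0.201)² = 0.4444 kg·m².
The required torque is τ = Iα = (0.4444)(32.90) = 14.62 N·m.
A tangential force at the equator gives τ = FR, so F = τ/R = 14.62/0.201 = 72.74 N.

F ≈ 72.7 N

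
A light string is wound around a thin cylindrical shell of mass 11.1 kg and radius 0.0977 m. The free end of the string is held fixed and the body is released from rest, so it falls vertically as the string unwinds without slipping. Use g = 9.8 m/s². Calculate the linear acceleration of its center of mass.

a ≈ 4.90 m/s²

Translation: Mg − T = Ma. Rotation about the center: TR = Iα with I = MR².
With a = αR: T = (I/R²)a = M a, so Mg = (1 + 1.000)Ma.
a = g/(1 + 1.000) = 9.8/2.000 = 4.900 m/s².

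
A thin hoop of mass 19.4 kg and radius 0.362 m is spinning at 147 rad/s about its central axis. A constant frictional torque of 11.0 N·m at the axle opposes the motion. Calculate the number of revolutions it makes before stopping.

I = MR² = (19.4)(0.362)² = 2.542 kg·m².
The net torque has magnitude 11.0 N·m, opposing ω.
|α| = τ/I = 11.00/2.542 = 4.327 rad/s² (deceleration).
ω² = ω₀² − 2|α|θ with ω = 0 ⇒ θ = ω₀²/(2|α|) = 2497 rad = 397.4 rev.

≈ 397 revolutions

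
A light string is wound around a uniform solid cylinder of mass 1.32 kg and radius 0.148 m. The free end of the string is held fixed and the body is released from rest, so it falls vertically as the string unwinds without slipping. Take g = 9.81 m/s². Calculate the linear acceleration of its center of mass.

Translation: Mg − T = Ma. Rotation about the center: TR = Iα with I = ½MR².
With a = αR: T = (I/R²)a = (1/2)M a, so Mg = (1 + 0.5000)Ma.
a = g/(1 + 0.5000) = 9.81/1.500 = 6.540 m/s².

a ≈ 6.54 m/s²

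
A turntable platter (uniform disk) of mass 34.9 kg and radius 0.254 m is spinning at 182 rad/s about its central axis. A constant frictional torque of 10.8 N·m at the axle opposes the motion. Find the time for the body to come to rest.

t ≈ 19.0 s

I = ½MR² = (1/2)(34.9)(0.254)² = 1.126 kg·m².
The net torque has magnitude 10.8 N·m, opposing ω.
|α| = τ/I = 10.80/1.126 = 9.593 rad/s² (deceleration).
0 = ω₀ − |α|t ⇒ t = ω₀/|α| = 182/9.593 = 18.97 s.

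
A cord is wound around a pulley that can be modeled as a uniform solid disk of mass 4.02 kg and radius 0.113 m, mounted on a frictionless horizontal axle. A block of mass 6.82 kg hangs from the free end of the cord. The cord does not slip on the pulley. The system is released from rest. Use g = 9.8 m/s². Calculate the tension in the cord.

I = ½MR² = (1/2)(4.02)(0.113)² = 0.02567 kg·m².
Block: mg − T = ma. Pulley: TR = Iα. No-slip: a = αR, so T = (I/R²)a = 2.010·a.
Then mg = (m + 2.010)a, so a = (6.82)(9.8)/(6.82 + 2.010) = 7.569 m/s².
T = 2.010·a = 15.21 N.

T ≈ 15.2 N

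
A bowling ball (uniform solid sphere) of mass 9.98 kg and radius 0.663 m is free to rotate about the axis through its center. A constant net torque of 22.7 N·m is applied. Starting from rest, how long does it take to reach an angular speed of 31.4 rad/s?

I = (2/5)MR² = (2/5)(9.98)(0.663)² = 1.755 kg·m².
α = τ/I = 22.7/1.755 = 12.94 rad/s².
ω = αt ⇒ t = ω/α = 31.4/12.94 = 2.427 s.

t ≈ 2.43 s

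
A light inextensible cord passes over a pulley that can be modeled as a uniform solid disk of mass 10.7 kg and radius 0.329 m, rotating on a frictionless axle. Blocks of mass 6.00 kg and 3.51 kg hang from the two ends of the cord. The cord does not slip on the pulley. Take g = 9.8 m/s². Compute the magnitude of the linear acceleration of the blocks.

a ≈ 1.64 m/s²

I = ½MR² = (1/2)(10.7)(0.329)² = 0.5791 kg·m².
Heavier block: m₁g − T₁ = m₁a. Lighter block: T₂ − m₂g = m₂a.
Pulley: (T₁ − T₂)R = Iα = I(a/R), so T₁ − T₂ = (I/R²)a = (1/2)M_p a = 5.350·a.
Adding the three: (m₁ − m₂)g = (m₁ + m₂ + 5.350)a, so a = (6.00 − 3.51)(9.8)/(6.00 + 3.51 + 5.350) = 1.642 m/s².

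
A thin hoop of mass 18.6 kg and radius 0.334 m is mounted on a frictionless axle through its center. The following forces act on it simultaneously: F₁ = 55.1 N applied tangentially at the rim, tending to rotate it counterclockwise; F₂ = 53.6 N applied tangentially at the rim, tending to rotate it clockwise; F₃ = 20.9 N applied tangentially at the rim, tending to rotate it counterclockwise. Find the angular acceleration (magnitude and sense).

α ≈ 3.61 rad/s², counterclockwise

I = MR² = (18.6)(0.334)² = 2.075 kg·m².
Taking counterclockwise as positive: τ₁ = +(55.1)(0.334) = +18.40 N·m; τ₂ = −(53.6)(0.334) = −17.90 N·m; τ₃ = +(20.9)(0.334) = +6.981 N·m.
Net torque τ = 7.482 N·m.
α = τ/I = 7.482/2.075 = 3.606 rad/s².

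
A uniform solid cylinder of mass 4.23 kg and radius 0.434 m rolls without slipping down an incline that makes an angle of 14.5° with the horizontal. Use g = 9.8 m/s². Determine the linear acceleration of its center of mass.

Translation along the incline: Mg sinθ − f = Ma.
Rotation about the center: fR = Iα with I = ½MR². No-slip gives a = αR, so f = (I/R²)a = (1/2)M a.
Substituting: Mg sinθ = (1 + 0.5000)Ma, so a = g sinθ/(1 + 0.5000) = (9.8) sin 14.5° / 1.500 = 1.636 m/s².

a ≈ 1.64 m/s²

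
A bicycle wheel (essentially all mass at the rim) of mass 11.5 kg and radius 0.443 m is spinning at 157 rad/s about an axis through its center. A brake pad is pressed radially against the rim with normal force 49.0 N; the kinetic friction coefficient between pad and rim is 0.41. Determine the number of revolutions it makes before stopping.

I = MR² = (11.5)(0.443)² = 2.257 kg·m².
Friction force f = μN = (0.41)(49.0) = 20.09 N at the rim; torque magnitude τ = fR = 8.900 N·m, opposing ω.
|α| = τ/I = 8.900/2.257 = 3.943 rad/s² (deceleration).
ω² = ω₀² − 2|α|θ with ω = 0 ⇒ θ = ω₀²/(2|α|) = 3125 rad = 497.4 rev.

≈ 497 revolutions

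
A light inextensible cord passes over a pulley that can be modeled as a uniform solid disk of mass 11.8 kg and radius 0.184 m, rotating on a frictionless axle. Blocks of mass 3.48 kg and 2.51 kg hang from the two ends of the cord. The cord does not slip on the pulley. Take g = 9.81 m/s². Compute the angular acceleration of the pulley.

α ≈ 4.35 rad/s²

I = ½MR² = (1/2)(11.8)(0.184)² = 0.1998 kg·m².
Heavier block: m₁g − T₁ = m₁a. Lighter block: T₂ − m₂g = m₂a.
Pulley: (T₁ − T₂)R = Iα = I(a/R), so T₁ − T₂ = (I/R²)a = (1/2)M_p a = 5.900·a.
Adding the three: (m₁ − m₂)g = (m₁ + m₂ + 5.900)a, so a = (3.48 − 2.51)(9.81)/(3.48 + 2.51 + 5.900) = 0.8003 m/s².
α = a/R = 0.8003/0.184 = 4.350 rad/s².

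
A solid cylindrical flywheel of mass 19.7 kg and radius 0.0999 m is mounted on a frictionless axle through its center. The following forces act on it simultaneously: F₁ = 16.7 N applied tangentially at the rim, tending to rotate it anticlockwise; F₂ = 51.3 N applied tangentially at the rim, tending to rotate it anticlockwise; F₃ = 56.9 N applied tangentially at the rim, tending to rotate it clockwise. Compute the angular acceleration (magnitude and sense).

α ≈ 11.3 rad/s², anticlockwise

I = ½MR² = (1/2)(19.7)(0.0999)² = 0.09830 kg·m².
Taking anticlockwise as positive: τ₁ = +(16.7)(0.0999) = +1.668 N·m; τ₂ = +(51.3)(0.0999) = +5.125 N·m; τ₃ = −(56.9)(0.0999) = −5.684 N·m.
Net torque τ = 1.109 N·m.
α = τ/I = 1.109/0.09830 = 11.28 rad/s².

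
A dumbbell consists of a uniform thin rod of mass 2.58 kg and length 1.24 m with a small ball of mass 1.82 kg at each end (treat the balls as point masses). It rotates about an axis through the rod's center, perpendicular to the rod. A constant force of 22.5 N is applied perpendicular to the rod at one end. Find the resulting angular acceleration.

I_rod = (1/12)ML² = (1/12)(2.58)(1.24)² = 0.3306 kg·m².
I_balls = 2·m·(L/2)² = 2(1.82)(0.6200)² = 1.399 kg·m².
Total I = 1.730 kg·m².
τ = F·(L/2) = (22.5)(0.620) = 13.95 N·m.
α = τ/I = 13.95/1.730 = 8.065 rad/s².

α ≈ 8.06 rad/s²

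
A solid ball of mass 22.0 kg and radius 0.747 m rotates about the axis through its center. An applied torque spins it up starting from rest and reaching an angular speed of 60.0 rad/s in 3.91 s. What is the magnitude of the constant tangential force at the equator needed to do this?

F ≈ 101 N

I = (2/5)MR² = (2/5)(22.0)(0.747)² = 4.910 kg·m².
α = Δω/Δt = (60.0 − 0)/3.91 = 15.35 rad/s².
The required torque is τ = Iα = (4.910)(15.35) = 75.35 N·m.
A tangential force at the equator gives τ = FR, so F = τ/R = 75.35/0.747 = 100.9 N.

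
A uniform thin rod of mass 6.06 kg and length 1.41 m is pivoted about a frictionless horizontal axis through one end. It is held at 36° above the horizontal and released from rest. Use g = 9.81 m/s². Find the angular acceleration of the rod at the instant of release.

About the pivot, I = (1/3)ML² = (1/3)(6.06)(1.41)² = 4.016 kg·m².
The weight acts at the center, a distance L/2 = 0.7050 m from the pivot; τ = Mg(L/2) cos 36° = 33.91 N·m.
α = τ/I = 33.91/4.016 = 8.443 rad/s².

α ≈ 8.44 rad/s²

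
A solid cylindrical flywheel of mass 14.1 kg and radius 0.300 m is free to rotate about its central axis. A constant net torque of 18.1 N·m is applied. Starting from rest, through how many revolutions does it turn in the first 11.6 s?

≈ 305 revolutions

I = ½MR² = (1/2)(14.1)(0.300)² = 0.6345 kg·m².
α = τ/I = 18.1/0.6345 = 28.53 rad/s².
θ = ½αt² = ½(28.53)(11.6)² = 1919 rad.
Revolutions = θ/(2π) = 305.5.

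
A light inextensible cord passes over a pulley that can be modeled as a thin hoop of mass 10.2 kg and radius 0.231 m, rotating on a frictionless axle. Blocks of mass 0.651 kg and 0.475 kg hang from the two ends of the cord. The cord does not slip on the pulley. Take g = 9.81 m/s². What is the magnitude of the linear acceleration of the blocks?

I = MR² = (10.2)(0.231)² = 0.5443 kg·m².
Heavier block: m₁g − T₁ = m₁a. Lighter block: T₂ − m₂g = m₂a.
Pulley: (T₁ − T₂)R = Iα = I(a/R), so T₁ − T₂ = (I/R²)a = 1·M_p a = 10.20·a.
Adding the three: (m₁ − m₂)g = (m₁ + m₂ + 10.20)a, so a = (0.651 − 0.475)(9.81)/(0.651 + 0.475 + 10.20) = 0.1524 m/s².

a ≈ 0.152 m/s²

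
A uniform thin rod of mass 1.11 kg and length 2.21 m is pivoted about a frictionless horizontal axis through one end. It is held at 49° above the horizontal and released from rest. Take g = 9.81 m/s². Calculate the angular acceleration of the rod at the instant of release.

About the pivot, I = (1/3)ML² = (1/3)(1.11)(2.21)² = 1.807 kg·m².
The weight acts at the center, a distance L/2 = 1.105 m from the pivot; τ = Mg(L/2) cos 49° = 7.894 N·m.
α = τ/I = 7.894/1.807 = 4.368 rad/s².

α ≈ 4.37 rad/s²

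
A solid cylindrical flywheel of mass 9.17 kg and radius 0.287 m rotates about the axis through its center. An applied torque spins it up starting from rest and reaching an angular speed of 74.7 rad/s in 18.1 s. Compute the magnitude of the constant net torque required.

I = ½MR² = (1/2)(9.17)(0.287)² = 0.3777 kg·m².
α = Δω/Δt = (74.7 − 0)/18.1 = 4.127 rad/s².
τ = Iα = (0.3777)(4.127) = 1.559 N·m.

τ ≈ 1.56 N·m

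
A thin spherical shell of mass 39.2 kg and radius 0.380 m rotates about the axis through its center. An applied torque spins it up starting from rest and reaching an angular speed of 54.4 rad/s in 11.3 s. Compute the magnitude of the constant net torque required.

I = (2/3)MR² = (2/3)(39.2)(0.380)² = 3.774 kg·m².
α = Δω/Δt = (54.4 − 0)/11.3 = 4.814 rad/s².
τ = Iα = (3.774)(4.814) = 18.17 N·m.

τ ≈ 18.2 N·m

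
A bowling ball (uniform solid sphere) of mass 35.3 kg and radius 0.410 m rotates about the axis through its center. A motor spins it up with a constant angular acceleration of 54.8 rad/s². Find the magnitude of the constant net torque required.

I = (2/5)MR² = (2/5)(35.3)(0.410)² = 2.374 kg·m².
τ = Iα = (2.374)(54.80) = 130.1 N·m.

τ ≈ 130 N·m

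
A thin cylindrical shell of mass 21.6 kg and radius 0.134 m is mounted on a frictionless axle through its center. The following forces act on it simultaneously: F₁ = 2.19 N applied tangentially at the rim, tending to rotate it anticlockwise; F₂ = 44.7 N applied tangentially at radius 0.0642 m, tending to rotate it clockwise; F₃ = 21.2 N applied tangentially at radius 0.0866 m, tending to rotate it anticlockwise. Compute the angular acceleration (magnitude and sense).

α ≈ 1.91 rad/s², clockwise

I = MR² = (21.6)(0.134)² = 0.3878 kg·m².
Taking anticlockwise as positive: τ₁ = +(2.19)(0.134) = +0.2935 N·m; τ₂ = −(44.7)(0.0642) = −2.870 N·m; τ₃ = +(21.2)(0.0866) = +1.836 N·m.
Net torque τ = -0.7404 N·m.
α = τ/I = -0.7404/0.3878 = -1.909 rad/s².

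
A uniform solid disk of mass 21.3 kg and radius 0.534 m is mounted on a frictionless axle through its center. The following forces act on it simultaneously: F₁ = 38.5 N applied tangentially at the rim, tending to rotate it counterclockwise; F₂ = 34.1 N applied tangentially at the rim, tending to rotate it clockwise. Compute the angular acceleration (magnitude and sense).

I = ½MR² = (1/2)(21.3)(0.534)² = 3.037 kg·m².
Taking counterclockwise as positive: τ₁ = +(38.5)(0.534) = +20.56 N·m; τ₂ = −(34.1)(0.534) = −18.21 N·m.
Net torque τ = 2.350 N·m.
α = τ/I = 2.350/3.037 = 0.7737 rad/s².

α ≈ 0.774 rad/s², counterclockwise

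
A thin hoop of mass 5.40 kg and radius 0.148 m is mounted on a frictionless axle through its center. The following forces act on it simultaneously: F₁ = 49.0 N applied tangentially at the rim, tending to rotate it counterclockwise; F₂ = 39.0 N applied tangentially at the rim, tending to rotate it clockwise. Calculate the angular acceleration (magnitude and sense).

α ≈ 12.5 rad/s², counterclockwise

I = MR² = (5.40)(0.148)² = 0.1183 kg·m².
Taking counterclockwise as positive: τ₁ = +(49.0)(0.148) = +7.252 N·m; τ₂ = −(39.0)(0.148) = −5.772 N·m.
Net torque τ = 1.480 N·m.
α = τ/I = 1.480/0.1183 = 12.51 rad/s².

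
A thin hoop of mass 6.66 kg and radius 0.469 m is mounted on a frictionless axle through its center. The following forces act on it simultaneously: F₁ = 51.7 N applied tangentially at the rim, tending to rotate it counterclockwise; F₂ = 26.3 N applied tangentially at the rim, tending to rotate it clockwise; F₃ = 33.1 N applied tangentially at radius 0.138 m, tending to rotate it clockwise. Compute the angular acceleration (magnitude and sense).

I = MR² = (6.66)(0.469)² = 1.465 kg·m².
Taking counterclockwise as positive: τ₁ = +(51.7)(0.469) = +24.25 N·m; τ₂ = −(26.3)(0.469) = −12.33 N·m; τ₃ = −(33.1)(0.138) = −4.568 N·m.
Net torque τ = 7.345 N·m.
α = τ/I = 7.345/1.465 = 5.014 rad/s².

α ≈ 5.01 rad/s², counterclockwise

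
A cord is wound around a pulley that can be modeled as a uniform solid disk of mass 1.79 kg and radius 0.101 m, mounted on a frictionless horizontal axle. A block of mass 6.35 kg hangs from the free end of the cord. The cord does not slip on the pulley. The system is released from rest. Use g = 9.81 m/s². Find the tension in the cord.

T ≈ 7.70 N

I = ½MR² = (1/2)(1.79)(0.101)² = 0.009130 kg·m².
Block: mg − T = ma. Pulley: TR = Iα. No-slip: a = αR, so T = (I/R²)a = 0.8950·a.
Then mg = (m + 0.8950)a, so a = (6.35)(9.81)/(6.35 + 0.8950) = 8.598 m/s².
T = 0.8950·a = 7.695 N.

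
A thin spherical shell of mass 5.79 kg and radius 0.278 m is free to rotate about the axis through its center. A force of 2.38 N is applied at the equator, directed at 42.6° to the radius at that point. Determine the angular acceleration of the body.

I = (2/3)MR² = (2/3)(5.79)(0.278)² = 0.2983 kg·m².
Only the tangential component produces torque: τ = F R sinθ = (2.38)(0.278) sin 42.6° = 0.4478 N·m.
From τ = Iα: α = 0.4478/0.2983 = 1.501 rad/s².

α ≈ 1.50 rad/s²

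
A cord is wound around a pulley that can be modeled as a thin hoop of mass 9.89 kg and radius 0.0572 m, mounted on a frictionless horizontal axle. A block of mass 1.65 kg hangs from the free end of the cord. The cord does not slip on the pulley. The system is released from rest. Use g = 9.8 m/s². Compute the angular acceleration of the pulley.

I = MR² = (9.89)(0.0572)² = 0.03236 kg·m².
Block: mg − T = ma. Pulley: TR = Iα. No-slip: a = αR, so T = (I/R²)a = 9.890·a.
Then mg = (m + 9.890)a, so a = (1.65)(9.8)/(1.65 + 9.890) = 1.401 m/s².
α = a/R = 1.401/0.0572 = 24.50 rad/s².

α ≈ 24.5 rad/s²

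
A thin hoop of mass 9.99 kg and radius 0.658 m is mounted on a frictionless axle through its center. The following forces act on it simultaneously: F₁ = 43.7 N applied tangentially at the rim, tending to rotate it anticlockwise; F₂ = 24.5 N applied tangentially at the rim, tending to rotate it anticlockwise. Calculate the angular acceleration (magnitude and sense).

α ≈ 10.4 rad/s², anticlockwise

I = MR² = (9.99)(0.658)² = 4.325 kg·m².
Taking anticlockwise as positive: τ₁ = +(43.7)(0.658) = +28.75 N·m; τ₂ = +(24.5)(0.658) = +16.12 N·m.
Net torque τ = 44.88 N·m.
α = τ/I = 44.88/4.325 = 10.38 rad/s².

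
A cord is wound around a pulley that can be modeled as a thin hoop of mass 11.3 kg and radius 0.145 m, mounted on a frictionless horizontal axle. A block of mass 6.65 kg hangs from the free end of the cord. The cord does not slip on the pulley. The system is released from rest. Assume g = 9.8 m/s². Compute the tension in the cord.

I = MR² = (11.3)(0.145)² = 0.2376 kg·m².
Block: mg − T = ma. Pulley: TR = Iα. No-slip: a = αR, so T = (I/R²)a = 11.30·a.
Then mg = (m + 11.30)a, so a = (6.65)(9.8)/(6.65 + 11.30) = 3.631 m/s².
T = 11.30·a = 41.03 N.

T ≈ 41.0 N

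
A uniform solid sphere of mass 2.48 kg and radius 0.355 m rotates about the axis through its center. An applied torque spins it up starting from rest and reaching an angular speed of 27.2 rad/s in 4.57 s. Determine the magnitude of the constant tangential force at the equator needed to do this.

I = (2/5)MR² = (2/5)(2.48)(0.355)² = 0.1250 kg·m².
α = Δω/Δt = (27.2 − 0)/4.57 = 5.952 rad/s².
The required torque is τ = Iα = (0.1250)(5.952) = 0.7441 N·m.
A tangential force at the equator gives τ = FR, so F = τ/R = 0.7441/0.355 = 2.096 N.

F ≈ 2.10 N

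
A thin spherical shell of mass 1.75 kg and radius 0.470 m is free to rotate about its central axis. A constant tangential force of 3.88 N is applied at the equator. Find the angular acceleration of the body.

α ≈ 7.08 rad/s²

I = (2/3)MR² = (2/3)(1.75)(0.470)² = 0.2577 kg·m².
τ = F R = (3.88)(0.470) = 1.824 N·m.
From τ = Iα: α = 1.824/0.2577 = 7.076 rad/s².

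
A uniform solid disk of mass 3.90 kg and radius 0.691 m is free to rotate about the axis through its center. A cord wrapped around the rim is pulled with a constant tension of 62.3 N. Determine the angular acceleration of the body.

I = ½MR² = (1/2)(3.90)(0.691)² = 0.9311 kg·m².
τ = F R = (62.3)(0.691) = 43.05 N·m.
Newton's second law for rotation, τ = Iα, gives α = τ/I = 43.05/0.9311 = 46.24 rad/s².

α ≈ 46.2 rad/s²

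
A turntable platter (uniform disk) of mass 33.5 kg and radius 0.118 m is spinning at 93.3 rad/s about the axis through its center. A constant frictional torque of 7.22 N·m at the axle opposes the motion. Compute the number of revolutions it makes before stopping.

I = ½MR² = (1/2)(33.5)(0.118)² = 0.2332 kg·m².
The net torque has magnitude 7.22 N·m, opposing ω.
|α| = τ/I = 7.220/0.2332 = 30.96 rad/s² (deceleration).
ω² = ω₀² − 2|α|θ with ω = 0 ⇒ θ = ω₀²/(2|α|) = 140.6 rad = 22.38 rev.

≈ 22.4 revolutions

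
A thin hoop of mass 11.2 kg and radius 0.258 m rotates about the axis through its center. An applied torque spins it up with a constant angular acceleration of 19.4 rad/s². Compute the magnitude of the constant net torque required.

τ ≈ 14.5 N·m

I = MR² = (11.2)(0.258)² = 0.7455 kg·m².
τ = Iα = (0.7455)(19.40) = 14.46 N·m.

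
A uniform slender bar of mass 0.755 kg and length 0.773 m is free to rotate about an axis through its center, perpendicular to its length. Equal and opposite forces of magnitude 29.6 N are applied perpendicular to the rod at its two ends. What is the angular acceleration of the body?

α ≈ 609 rad/s²

I = (1/12)ML² = (1/12)(0.755)(0.773)² = 0.03759 kg·m².
The couple gives τ = F·(L/2) + F·(L/2) = F L = (29.6)(0.773) = 22.88 N·m.
From τ = Iα: α = 22.88/0.03759 = 608.6 rad/s².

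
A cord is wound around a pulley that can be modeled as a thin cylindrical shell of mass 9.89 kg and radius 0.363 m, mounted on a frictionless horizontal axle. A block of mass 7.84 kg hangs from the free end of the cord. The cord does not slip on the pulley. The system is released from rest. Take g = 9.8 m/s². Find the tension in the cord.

T ≈ 42.9 N

I = MR² = (9.89)(0.363)² = 1.303 kg·m².
Block: mg − T = ma. Pulley: TR = Iα. No-slip: a = αR, so T = (I/R²)a = 9.890·a.
Then mg = (m + 9.890)a, so a = (7.84)(9.8)/(7.84 + 9.890) = 4.333 m/s².
T = 9.890·a = 42.86 N.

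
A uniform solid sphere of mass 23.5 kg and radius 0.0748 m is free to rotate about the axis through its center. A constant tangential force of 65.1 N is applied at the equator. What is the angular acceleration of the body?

I = (2/5)MR² = (2/5)(23.5)(0.0748)² = 0.05259 kg·m².
τ = F R = (65.1)(0.0748) = 4.869 N·m.
Newton's second law for rotation, τ = Iα, gives α = τ/I = 4.869/0.05259 = 92.59 rad/s².

α ≈ 92.6 rad/s²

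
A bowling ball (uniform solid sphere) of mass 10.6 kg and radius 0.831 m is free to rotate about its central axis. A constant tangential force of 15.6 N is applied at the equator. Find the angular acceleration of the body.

I = (2/5)MR² = (2/5)(10.6)(0.831)² = 2.928 kg·m².
τ = F R = (15.6)(0.831) = 12.96 N·m.
Newton's second law for rotation, τ = Iα, gives α = τ/I = 12.96/2.928 = 4.427 rad/s².

α ≈ 4.43 rad/s²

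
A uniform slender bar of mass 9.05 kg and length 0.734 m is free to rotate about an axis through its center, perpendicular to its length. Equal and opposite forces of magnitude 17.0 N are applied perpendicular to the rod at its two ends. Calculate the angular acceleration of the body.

α ≈ 30.7 rad/s²

I = (1/12)ML² = (1/12)(9.05)(0.734)² = 0.4063 kg·m².
The couple gives τ = F·(L/2) + F·(L/2) = F L = (17.0)(0.734) = 12.48 N·m.
From τ = Iα: α = 12.48/0.4063 = 30.71 rad/s².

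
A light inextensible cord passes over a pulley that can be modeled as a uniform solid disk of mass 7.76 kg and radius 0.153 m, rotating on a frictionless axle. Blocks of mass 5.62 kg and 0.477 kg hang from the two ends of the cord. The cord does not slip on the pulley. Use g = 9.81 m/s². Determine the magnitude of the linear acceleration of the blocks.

a ≈ 5.06 m/s²

I = ½MR² = (1/2)(7.76)(0.153)² = 0.09083 kg·m².
Heavier block: m₁g − T₁ = m₁a. Lighter block: T₂ − m₂g = m₂a.
Pulley: (T₁ − T₂)R = Iα = I(a/R), so T₁ − T₂ = (I/R²)a = (1/2)M_p a = 3.880·a.
Adding the three: (m₁ − m₂)g = (m₁ + m₂ + 3.880)a, so a = (5.62 − 0.477)(9.81)/(5.62 + 0.477 + 3.880) = 5.057 m/s².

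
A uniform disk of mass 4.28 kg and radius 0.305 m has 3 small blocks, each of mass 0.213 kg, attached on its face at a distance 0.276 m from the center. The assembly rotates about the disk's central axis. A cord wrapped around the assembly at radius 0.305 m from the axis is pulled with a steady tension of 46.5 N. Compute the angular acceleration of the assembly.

α ≈ 57.2 rad/s²

I_disk = ½MR² = ½(4.28)(0.305)² = 0.1991 kg·m².
I_blocks = 3·m·r² = 3(0.213)(0.276)² = 0.04868 kg·m².
Total I = 0.2477 kg·m².
τ = F r = (46.5)(0.305) = 14.18 N·m.
α = τ/I = 14.18/0.2477 = 57.25 rad/s².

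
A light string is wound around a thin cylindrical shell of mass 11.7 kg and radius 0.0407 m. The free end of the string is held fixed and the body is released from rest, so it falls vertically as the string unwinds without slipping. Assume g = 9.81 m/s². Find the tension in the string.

Translation: Mg − T = Ma. Rotation about the center: TR = Iα with I = MR².
With a = αR: T = (I/R²)a = M a, so Mg = (1 + 1.000)Ma.
a = g/(1 + 1.000) = 9.81/2.000 = 4.905 m/s².
T = 1.000·M·a = (1.000)(11.7)(4.905) = 57.39 N.

T ≈ 57.4 N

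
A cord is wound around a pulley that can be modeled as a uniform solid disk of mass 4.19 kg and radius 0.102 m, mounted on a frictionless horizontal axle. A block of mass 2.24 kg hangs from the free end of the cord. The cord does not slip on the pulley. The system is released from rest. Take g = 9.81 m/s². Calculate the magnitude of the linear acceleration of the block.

I = ½MR² = (1/2)(4.19)(0.102)² = 0.02180 kg·m².
Block: mg − T = ma. Pulley: TR = Iα. No-slip: a = αR, so T = (I/R²)a = 2.095·a.
Then mg = (m + 2.095)a, so a = (2.24)(9.81)/(2.24 + 2.095) = 5.069 m/s².

a ≈ 5.07 m/s²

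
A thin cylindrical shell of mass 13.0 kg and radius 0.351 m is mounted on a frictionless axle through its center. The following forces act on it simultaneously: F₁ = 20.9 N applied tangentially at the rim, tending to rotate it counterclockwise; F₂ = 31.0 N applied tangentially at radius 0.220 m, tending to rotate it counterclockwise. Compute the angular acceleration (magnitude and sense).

α ≈ 8.84 rad/s², counterclockwise

I = MR² = (13.0)(0.351)² = 1.602 kg·m².
Taking counterclockwise as positive: τ₁ = +(20.9)(0.351) = +7.336 N·m; τ₂ = +(31.0)(0.220) = +6.820 N·m.
Net torque τ = 14.16 N·m.
α = τ/I = 14.16/1.602 = 8.839 rad/s².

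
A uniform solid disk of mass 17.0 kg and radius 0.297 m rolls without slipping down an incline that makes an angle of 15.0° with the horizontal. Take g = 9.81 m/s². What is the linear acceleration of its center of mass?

Translation along the incline: Mg sinθ − f = Ma.
Rotation about the center: fR = Iα with I = ½MR². No-slip gives a = αR, so f = (I/R²)a = (1/2)M a.
Substituting: Mg sinθ = (1 + 0.5000)Ma, so a = g sinθ/(1 + 0.5000) = (9.81) sin 15.0° / 1.500 = 1.693 m/s².

a ≈ 1.69 m/s²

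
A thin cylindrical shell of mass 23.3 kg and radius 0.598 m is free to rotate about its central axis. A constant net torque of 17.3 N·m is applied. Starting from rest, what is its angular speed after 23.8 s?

I = MR² = (23.3)(0.598)² = 8.332 kg·m².
α = τ/I = 17.3/8.332 = 2.076 rad/s².
ω = ω₀ + αt = 0 + (2.076)(23.8) = 49.42 rad/s.

ω ≈ 49.4 rad/s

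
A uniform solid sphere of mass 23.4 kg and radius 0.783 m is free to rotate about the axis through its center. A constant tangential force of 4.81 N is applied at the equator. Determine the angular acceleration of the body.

α ≈ 0.656 rad/s²

I = (2/5)MR² = (2/5)(23.4)(0.783)² = 5.739 kg·m².
τ = F R = (4.81)(0.783) = 3.766 N·m.
Newton's second law for rotation, τ = Iα, gives α = τ/I = 3.766/5.739 = 0.6563 rad/s².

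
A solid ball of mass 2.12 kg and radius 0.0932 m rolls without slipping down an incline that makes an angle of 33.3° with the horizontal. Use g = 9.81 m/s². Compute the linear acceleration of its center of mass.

Translation along the incline: Mg sinθ − f = Ma.
Rotation about the center: fR = Iα with I = (2/5)MR². No-slip gives a = αR, so f = (I/R²)a = (2/5)M a.
Substituting: Mg sinθ = (1 + 0.4000)Ma, so a = g sinθ/(1 + 0.4000) = (9.81) sin 33.3° / 1.400 = 3.847 m/s².

a ≈ 3.85 m/s²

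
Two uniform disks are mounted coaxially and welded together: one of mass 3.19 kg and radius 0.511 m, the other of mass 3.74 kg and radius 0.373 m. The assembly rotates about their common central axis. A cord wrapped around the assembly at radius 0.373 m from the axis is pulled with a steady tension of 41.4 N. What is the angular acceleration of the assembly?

I = ½M₁R₁² + ½M₂R₂² = ½(3.19)(0.511)² + ½(3.74)(0.373)² = 0.6767 kg·m².
τ = F r = (41.4)(0.373) = 15.44 N·m.
α = τ/I = 15.44/0.6767 = 22.82 rad/s².

α ≈ 22.8 rad/s²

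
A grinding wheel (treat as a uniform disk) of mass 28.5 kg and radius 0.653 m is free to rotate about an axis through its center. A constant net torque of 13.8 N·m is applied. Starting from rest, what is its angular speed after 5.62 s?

ω ≈ 12.8 rad/s

I = ½MR² = (1/2)(28.5)(0.653)² = 6.076 kg·m².
α = τ/I = 13.8/6.076 = 2.271 rad/s².
ω = ω₀ + αt = 0 + (2.271)(5.62) = 12.76 rad/s.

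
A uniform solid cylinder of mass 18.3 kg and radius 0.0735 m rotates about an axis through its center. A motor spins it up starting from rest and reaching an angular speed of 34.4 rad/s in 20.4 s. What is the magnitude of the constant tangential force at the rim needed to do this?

I = ½MR² = (1/2)(18.3)(0.0735)² = 0.04943 kg·m².
α = Δω/Δt = (34.4 − 0)/20.4 = 1.686 rad/s².
The required torque is τ = Iα = (0.04943)(1.686) = 0.08335 N·m.
A tangential force at the rim gives τ = FR, so F = τ/R = 0.08335/0.0735 = 1.134 N.

F ≈ 1.13 N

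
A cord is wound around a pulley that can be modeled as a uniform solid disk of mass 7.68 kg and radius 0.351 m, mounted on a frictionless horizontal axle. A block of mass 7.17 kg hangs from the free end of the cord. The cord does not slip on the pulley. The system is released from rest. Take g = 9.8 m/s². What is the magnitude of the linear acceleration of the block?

I = ½MR² = (1/2)(7.68)(0.351)² = 0.4731 kg·m².
Block: mg − T = ma. Pulley: TR = Iα. No-slip: a = αR, so T = (I/R²)a = 3.840·a.
Then mg = (m + 3.840)a, so a = (7.17)(9.8)/(7.17 + 3.840) = 6.382 m/s².

a ≈ 6.38 m/s²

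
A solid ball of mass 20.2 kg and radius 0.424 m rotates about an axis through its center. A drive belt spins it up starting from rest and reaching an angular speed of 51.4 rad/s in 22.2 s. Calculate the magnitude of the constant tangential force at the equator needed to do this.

F ≈ 7.93 N

I = (2/5)MR² = (2/5)(20.2)(0.424)² = 1.453 kg·m².
α = Δω/Δt = (51.4 − 0)/22.2 = 2.315 rad/s².
The required torque is τ = Iα = (1.453)(2.315) = 3.363 N·m.
A tangential force at the equator gives τ = FR, so F = τ/R = 3.363/0.424 = 7.932 N.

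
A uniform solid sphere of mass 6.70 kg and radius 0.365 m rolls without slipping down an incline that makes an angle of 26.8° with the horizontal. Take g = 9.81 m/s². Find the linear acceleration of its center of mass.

a ≈ 3.16 m/s²

Translation along the incline: Mg sinθ − f = Ma.
Rotation about the center: fR = Iα with I = (2/5)MR². No-slip gives a = αR, so f = (I/R²)a = (2/5)M a.
Substituting: Mg sinθ = (1 + 0.4000)Ma, so a = g sinθ/(1 + 0.4000) = (9.81) sin 26.8° / 1.400 = 3.159 m/s².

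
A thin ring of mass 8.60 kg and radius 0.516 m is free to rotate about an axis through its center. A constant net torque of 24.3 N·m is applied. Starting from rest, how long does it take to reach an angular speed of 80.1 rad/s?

I = MR² = (8.60)(0.516)² = 2.290 kg·m².
α = τ/I = 24.3/2.290 = 10.61 rad/s².
ω = αt ⇒ t = ω/α = 80.1/10.61 = 7.548 s.

t ≈ 7.55 s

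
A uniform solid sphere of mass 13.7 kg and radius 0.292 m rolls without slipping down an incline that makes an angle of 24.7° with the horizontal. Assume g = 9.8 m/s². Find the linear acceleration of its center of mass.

Translation along the incline: Mg sinθ − f = Ma.
Rotation about the center: fR = Iα with I = (2/5)MR². No-slip gives a = αR, so f = (I/R²)a = (2/5)M a.
Substituting: Mg sinθ = (1 + 0.4000)Ma, so a = g sinθ/(1 + 0.4000) = (9.8) sin 24.7° / 1.400 = 2.925 m/s².

a ≈ 2.93 m/s²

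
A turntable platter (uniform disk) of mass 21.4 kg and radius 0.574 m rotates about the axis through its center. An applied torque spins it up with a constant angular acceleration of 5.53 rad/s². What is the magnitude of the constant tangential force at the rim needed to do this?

F ≈ 34.0 N

I = ½MR² = (1/2)(21.4)(0.574)² = 3.525 kg·m².
The required torque is τ = Iα = (3.525)(5.530) = 19.50 N·m.
A tangential force at the rim gives τ = FR, so F = τ/R = 19.50/0.574 = 33.96 N.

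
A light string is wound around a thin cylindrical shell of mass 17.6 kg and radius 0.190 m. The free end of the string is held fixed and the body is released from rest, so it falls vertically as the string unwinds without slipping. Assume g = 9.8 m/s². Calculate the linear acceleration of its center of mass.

a ≈ 4.90 m/s²

Translation: Mg − T = Ma. Rotation about the center: TR = Iα with I = MR².
With a = αR: T = (I/R²)a = M a, so Mg = (1 + 1.000)Ma.
a = g/(1 + 1.000) = 9.8/2.000 = 4.900 m/s².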